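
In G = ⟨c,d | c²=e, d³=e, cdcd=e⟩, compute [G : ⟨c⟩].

First find ord(c) by computing successive powers:
  c¹ = c, c² = e.
So |⟨c⟩| = ord(c) = 2. With |G| = 6, by Lagrange [G : ⟨c⟩] = 6/2 = 3.

Answer: 3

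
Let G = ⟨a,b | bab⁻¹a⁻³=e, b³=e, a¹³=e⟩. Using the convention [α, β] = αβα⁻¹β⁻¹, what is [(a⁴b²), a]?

[(a⁴b²), a] = (a⁴b²)·a·(a⁴b²)⁻¹·a⁻¹.
  (a⁴b²) · a = b²
  (b²) · (ab) = a⁹
  (a⁹) · (a¹²) = a⁸

Answer: a⁸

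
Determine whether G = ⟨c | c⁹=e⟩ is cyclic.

|G| = 9. The element c has order 9 (its powers give 9 distinct elements), so ⟨c⟩ = G and G is cyclic.

Answer: Yes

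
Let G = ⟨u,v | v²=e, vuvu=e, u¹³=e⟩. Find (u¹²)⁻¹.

The order of (u¹²) is 13 (smallest k with (u¹²)ᵏ = e), so (u¹²)⁻¹ = (u¹²)¹² = u.
Check: (u¹²) · u → (u¹²) · u = e, giving e as required.

Answer: u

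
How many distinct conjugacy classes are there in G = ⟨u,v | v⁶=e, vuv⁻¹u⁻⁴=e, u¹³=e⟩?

The conjugacy classes (representative and size) are:
  [e] (size 1), [u⁴] (size 6), [u¹¹] (size 6), [u⁷v] (size 13), [u⁸v²] (size 13), [u¹²v³] (size 13), [u⁵v⁴] (size 13), [u¹¹v⁵] (size 13).
Class equation: 1 + 6 + 6 + 13 + 13 + 13 + 13 + 13 = 78 = |G|. So G has 8 conjugacy classes.

Answer: 8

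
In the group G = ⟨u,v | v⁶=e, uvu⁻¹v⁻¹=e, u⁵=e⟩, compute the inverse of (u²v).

The order of (u²v) is 30 (smallest k with (u²v)ᵏ = e), so (u²v)⁻¹ = (u²v)²⁹ = u³v⁵.
Check: (u²v) · (u³v⁵) → (u²v) · u³ = v;   v · v⁵ = e, giving e as required.

Answer: u³v⁵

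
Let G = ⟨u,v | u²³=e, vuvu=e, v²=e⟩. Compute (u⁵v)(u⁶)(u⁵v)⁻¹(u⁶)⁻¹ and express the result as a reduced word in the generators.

[(u⁵v), (u⁶)] = (u⁵v)·(u⁶)·(u⁵v)⁻¹·(u⁶)⁻¹.
  (u⁵v) · (u⁶) = u²²v
  (u²²v) · (u⁵v) = u¹⁷
  (u¹⁷) · (u¹⁷) = u¹¹

Answer: u¹¹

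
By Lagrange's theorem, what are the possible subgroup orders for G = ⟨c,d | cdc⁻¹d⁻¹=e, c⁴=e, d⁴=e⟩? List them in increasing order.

|G| = 16 = 2⁴. By Lagrange's theorem the order of any subgroup divides 16; the divisors of 16 are 1, 2, 4, 8, 16.

Answer: 1, 2, 4, 8, 16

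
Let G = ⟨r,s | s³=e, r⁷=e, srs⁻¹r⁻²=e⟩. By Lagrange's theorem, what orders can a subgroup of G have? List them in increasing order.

|G| = 21 = 3 · 7. By Lagrange's theorem the order of any subgroup divides 21; the divisors of 21 are 1, 3, 7, 21.

Answer: 1, 3, 7, 21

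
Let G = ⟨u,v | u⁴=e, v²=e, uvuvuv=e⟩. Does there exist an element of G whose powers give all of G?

Every cyclic group is abelian. But u·v = uv while v·u = vu, so u·v ≠ v·u and G is not abelian. Hence G is not cyclic.

Answer: No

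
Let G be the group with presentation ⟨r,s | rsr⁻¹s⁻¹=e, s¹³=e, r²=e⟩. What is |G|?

Enumerate words in the generators, reducing via the relations: the distinct elements are
  {e, r, s, rs, s², s³, s⁴, s⁵, s⁶, s⁷, s⁸, s⁹, rs², rs³, rs⁴, rs⁵, rs⁶, rs⁷, rs⁸, rs⁹, s¹², s¹¹, s¹⁰, rs¹², rs¹¹, rs¹⁰}.
No further products give new elements, so |G| = 26.

Answer: 26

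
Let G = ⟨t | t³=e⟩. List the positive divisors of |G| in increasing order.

|G| = 3 = 3. By Lagrange's theorem the order of any subgroup divides 3; the divisors of 3 are 1, 3.

Answer: 1, 3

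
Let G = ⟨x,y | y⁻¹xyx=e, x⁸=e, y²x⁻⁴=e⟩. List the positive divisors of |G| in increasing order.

|G| = 16 = 2⁴. By Lagrange's theorem the order of any subgroup divides 16; the divisors of 16 are 1, 2, 4, 8, 16.

Answer: 1, 2, 4, 8, 16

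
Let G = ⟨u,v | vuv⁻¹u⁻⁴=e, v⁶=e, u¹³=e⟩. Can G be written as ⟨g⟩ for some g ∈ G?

Every cyclic group is abelian. But u·v = uv while v·u = u⁴v, so u·v ≠ v·u and G is not abelian. Hence G is not cyclic.

Answer: No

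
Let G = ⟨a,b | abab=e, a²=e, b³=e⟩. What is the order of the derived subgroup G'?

G' = [G, G] is generated by all commutators. The generator-pair commutators are: [a, b] = b.
The subgroup they normally generate is {e, b, b²}, of order 3.
Check: |G/G'| = 6/3 = 2 is the order of the abelianisation.

Answer: 3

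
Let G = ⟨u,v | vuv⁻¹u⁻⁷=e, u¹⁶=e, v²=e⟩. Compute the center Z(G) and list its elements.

An element z ∈ Z(G) iff z commutes with every generator.
For example u⁸ is central: (u⁸)·u = u⁹ = u·(u⁸); (u⁸)·v = u⁸v = v·(u⁸).
Whereas u ∉ Z(G) since u·v = uv ≠ u⁷v = v·u.
Checking each of the 32 elements this way gives Z(G) = {e, u⁸}, of order 2.

Answer: {e, u⁸}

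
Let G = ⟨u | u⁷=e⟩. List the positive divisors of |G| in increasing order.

|G| = 7 = 7. By Lagrange's theorem the order of any subgroup divides 7; the divisors of 7 are 1, 7.

Answer: 1, 7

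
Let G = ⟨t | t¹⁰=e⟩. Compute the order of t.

Compute successive powers until reaching e:
  t¹ = t, t² = t², t³ = t³, t⁴ = t⁴, t⁵ = t⁵, t⁶ = t⁶, t⁷ = t⁷, t⁸ = t⁸, t⁹ = t⁹, t¹⁰ = e.
The smallest positive k with tᵏ = e is 10.

Answer: 10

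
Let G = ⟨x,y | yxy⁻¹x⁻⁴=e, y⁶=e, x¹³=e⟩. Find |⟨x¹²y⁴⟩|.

|⟨x¹²y⁴⟩| equals the order of x¹²y⁴. Compute successive powers until reaching e:
  (x¹²y⁴)¹ = x¹²y⁴, (x¹²y⁴)² = x³y², (x¹²y⁴)³ = e.
The smallest positive k with (x¹²y⁴)ᵏ = e is 3, so |⟨x¹²y⁴⟩| = 3.

Answer: 3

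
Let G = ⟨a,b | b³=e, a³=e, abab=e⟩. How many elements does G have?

Enumerate words in the generators, reducing via the relations: the distinct elements are
  {a, b, e, ab, a², b², ab², a²b, ba², b²a, ab²a, a²b²}.
No further products give new elements, so |G| = 12.

Answer: 12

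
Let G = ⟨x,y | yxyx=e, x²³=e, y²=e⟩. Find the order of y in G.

Compute successive powers until reaching e:
  y¹ = y, y² = e.
The smallest positive k with yᵏ = e is 2.

Answer: 2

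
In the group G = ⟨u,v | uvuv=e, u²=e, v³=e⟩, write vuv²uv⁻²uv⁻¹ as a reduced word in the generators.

Multiply left to right, reducing at each step:
  v · u = uv²
  (uv²) · v² = uv
  (uv) · u = v²
  (v²) · v⁻² = e
  e · u = u
  u · v⁻¹ = uv²

Answer: uv²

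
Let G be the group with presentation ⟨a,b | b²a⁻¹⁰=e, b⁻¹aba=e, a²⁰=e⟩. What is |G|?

Enumerate words in the generators, reducing via the relations: the distinct elements are
  {a, b, e, ab, a², a³, a⁴, a⁵, a⁶, a⁷, a⁸, a⁹, a²b, a³b, a¹², a¹³, a¹¹, a¹⁰, a¹⁴, a¹⁵, a¹⁶, a¹⁷, a¹⁸, a¹⁹, a⁴b, a⁵b, a⁶b, a⁷b, a⁸b, a⁹b, b⁻¹, ab⁻¹, a²b⁻¹, a³b⁻¹, a⁴b⁻¹, a⁵b⁻¹, a⁶b⁻¹, a⁷b⁻¹, a⁸b⁻¹, a⁹b⁻¹}.
No further products give new elements, so |G| = 40.

Answer: 40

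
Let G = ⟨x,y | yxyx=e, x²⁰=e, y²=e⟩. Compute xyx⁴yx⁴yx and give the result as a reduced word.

Multiply left to right, reducing at each step:
  x · y = xy
  (xy) · x⁴ = x¹⁷y
  (x¹⁷y) · y = x¹⁷
  (x¹⁷) · x⁴ = x
  x · y = xy
  (xy) · x = y

Answer: y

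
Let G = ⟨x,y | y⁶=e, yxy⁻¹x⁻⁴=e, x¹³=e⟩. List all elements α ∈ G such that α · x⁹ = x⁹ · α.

⟨x⁹⟩ ⊆ C_G(x⁹) since powers of x⁹ commute with x⁹; so |C_G(x⁹)| ≥ |⟨x⁹⟩| = 13.
By orbit–stabilizer, |C_G(x⁹)| = |G| / |conj. class of x⁹| = 78 / 6 = 13.
The 13 elements commuting with x⁹ are {e, x, x², x³, x⁴, x⁵, x⁶, x⁷, x⁸, x⁹, x¹⁰, x¹¹, x¹²}.

Answer: {e, x, x², x³, x⁴, x⁵, x⁶, x⁷, x⁸, x⁹, x¹⁰, x¹¹, x¹²}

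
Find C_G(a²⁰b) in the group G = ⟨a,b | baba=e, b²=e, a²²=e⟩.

⟨a²⁰b⟩ ⊆ C_G(a²⁰b) since powers of a²⁰b commute with a²⁰b; so |C_G(a²⁰b)| ≥ |⟨a²⁰b⟩| = 2.
By orbit–stabilizer, |C_G(a²⁰b)| = |G| / |conj. class of a²⁰b| = 44 / 11 = 4.
The 4 elements commuting with a²⁰b are {e, a¹¹, a⁹b, a²⁰b}.

Answer: {e, a¹¹, a⁹b, a²⁰b}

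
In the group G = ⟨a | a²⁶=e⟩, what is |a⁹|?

Compute successive powers until reaching e:
  (a⁹)¹ = a⁹, (a⁹)² = a¹⁸, (a⁹)³ = a, (a⁹)⁴ = a¹⁰, (a⁹)⁵ = a¹⁹, (a⁹)⁶ = a², (a⁹)⁷ = a¹¹, (a⁹)⁸ = a²⁰, (a⁹)⁹ = a³, (a⁹)¹⁰ = a¹², (a⁹)¹¹ = a²¹, (a⁹)¹² = a⁴, (a⁹)¹³ = a¹³, (a⁹)¹⁴ = a²², (a⁹)¹⁵ = a⁵, (a⁹)¹⁶ = a¹⁴, (a⁹)¹⁷ = a²³, (a⁹)¹⁸ = a⁶, (a⁹)¹⁹ = a¹⁵, (a⁹)²⁰ = a²⁴, (a⁹)²¹ = a⁷, (a⁹)²² = a¹⁶, (a⁹)²³ = a²⁵, (a⁹)²⁴ = a⁸, (a⁹)²⁵ = a¹⁷, (a⁹)²⁶ = e.
The smallest positive k with (a⁹)ᵏ = e is 26.

Answer: 26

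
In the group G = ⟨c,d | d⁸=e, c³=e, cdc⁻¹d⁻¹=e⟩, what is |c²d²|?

Compute successive powers until reaching e:
  (c²d²)¹ = c²d², (c²d²)² = cd⁴, (c²d²)³ = d⁶, (c²d²)⁴ = c², (c²d²)⁵ = cd², (c²d²)⁶ = d⁴, (c²d²)⁷ = c²d⁶, (c²d²)⁸ = c, (c²d²)⁹ = d², (c²d²)¹⁰ = c²d⁴, (c²d²)¹¹ = cd⁶, (c²d²)¹² = e.
The smallest positive k with (c²d²)ᵏ = e is 12.

Answer: 12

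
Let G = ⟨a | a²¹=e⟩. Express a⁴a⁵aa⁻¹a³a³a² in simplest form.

Multiply left to right, reducing at each step:
  (a⁴) · a⁵ = a⁹
  (a⁹) · a = a¹⁰
  (a¹⁰) · a⁻¹ = a⁹
  (a⁹) · a³ = a¹²
  (a¹²) · a³ = a¹⁵
  (a¹⁵) · a² = a¹⁷

Answer: a¹⁷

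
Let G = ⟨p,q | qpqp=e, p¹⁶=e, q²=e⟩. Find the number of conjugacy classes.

The conjugacy classes (representative and size) are:
  [e] (size 1), [p¹⁵] (size 2), [p²] (size 2), [p³] (size 2), [p¹²] (size 2), [p⁵] (size 2), [p⁶] (size 2), [p⁷] (size 2), [p⁸] (size 1), [p²q] (size 8), [p¹⁵q] (size 8).
Class equation: 1 + 2 + 2 + 2 + 2 + 2 + 2 + 2 + 1 + 8 + 8 = 32 = |G|. So G has 11 conjugacy classes.

Answer: 11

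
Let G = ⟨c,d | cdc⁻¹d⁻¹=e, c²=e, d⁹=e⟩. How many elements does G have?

Enumerate words in the generators, reducing via the relations: the distinct elements are
  {c, d, e, cd, d², d³, d⁴, d⁵, d⁶, d⁷, d⁸, cd², cd³, cd⁴, cd⁵, cd⁶, cd⁷, cd⁸}.
No further products give new elements, so |G| = 18.

Answer: 18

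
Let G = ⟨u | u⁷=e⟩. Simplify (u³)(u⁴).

Compute (u³) · (u⁴) by multiplying left to right and reducing via the relations at each step:
  (u³) · u⁴ = e

Answer: e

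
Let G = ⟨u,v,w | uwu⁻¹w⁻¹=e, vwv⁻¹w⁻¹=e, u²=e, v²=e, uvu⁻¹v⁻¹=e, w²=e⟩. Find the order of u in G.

Compute successive powers until reaching e:
  u¹ = u, u² = e.
The smallest positive k with uᵏ = e is 2.

Answer: 2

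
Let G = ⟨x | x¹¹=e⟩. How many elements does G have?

G is generated by a single element, so G is cyclic. The relator gives x¹¹ = e and no smaller power is forced to be e, so the 11 powers {e, x, x², x³, x⁴, x⁵, x⁶, x⁷, x⁸, x⁹, x¹⁰} are distinct. Hence |G| = 11.

Answer: 11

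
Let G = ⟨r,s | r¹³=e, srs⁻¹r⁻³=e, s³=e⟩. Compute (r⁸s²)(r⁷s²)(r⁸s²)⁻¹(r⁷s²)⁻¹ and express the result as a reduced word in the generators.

[(r⁸s²), (r⁷s²)] = (r⁸s²)·(r⁷s²)·(r⁸s²)⁻¹·(r⁷s²)⁻¹.
  (r⁸s²) · (r⁷s²) = r⁶s
  (r⁶s) · (r²s) = r¹²s²
  (r¹²s²) · (r⁵s) = r⁵

Answer: r⁵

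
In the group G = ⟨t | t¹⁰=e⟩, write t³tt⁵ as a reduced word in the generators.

Multiply left to right, reducing at each step:
  (t³) · t = t⁴
  (t⁴) · t⁵ = t⁹

Answer: t⁹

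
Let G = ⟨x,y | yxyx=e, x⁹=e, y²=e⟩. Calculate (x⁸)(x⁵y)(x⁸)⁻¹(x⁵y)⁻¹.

[(x⁸), (x⁵y)] = (x⁸)·(x⁵y)·(x⁸)⁻¹·(x⁵y)⁻¹.
  (x⁸) · (x⁵y) = x⁴y
  (x⁴y) · x = x³y
  (x³y) · (x⁵y) = x⁷

Answer: x⁷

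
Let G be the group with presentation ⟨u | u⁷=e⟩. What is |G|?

G is generated by a single element, so G is cyclic. The relator gives u⁷ = e and no smaller power is forced to be e, so the 7 powers {e, u, u², u³, u⁴, u⁵, u⁶} are distinct. Hence |G| = 7.

Answer: 7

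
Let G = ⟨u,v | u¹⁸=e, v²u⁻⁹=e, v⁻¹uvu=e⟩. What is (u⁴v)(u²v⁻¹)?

Compute (u⁴v) · (u²v⁻¹) by multiplying left to right and reducing via the relations at each step:
  (u⁴v) · u² = u²v
  (u²v) · v⁻¹ = u²

Answer: u²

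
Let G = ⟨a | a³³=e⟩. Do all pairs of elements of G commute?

G has a single generator, so G is cyclic and hence abelian.

Answer: Yes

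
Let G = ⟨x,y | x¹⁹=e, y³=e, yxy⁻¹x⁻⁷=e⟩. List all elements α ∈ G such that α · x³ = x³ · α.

⟨x³⟩ ⊆ C_G(x³) since powers of x³ commute with x³; so |C_G(x³)| ≥ |⟨x³⟩| = 19.
By orbit–stabilizer, |C_G(x³)| = |G| / |conj. class of x³| = 57 / 3 = 19.
The 19 elements commuting with x³ are {e, x, x², x³, x⁴, x⁵, x⁶, x⁷, x⁸, x⁹, x¹⁰, x¹¹, x¹², x¹³, x¹⁴, x¹⁵, x¹⁶, x¹⁷, x¹⁸}.

Answer: {e, x, x², x³, x⁴, x⁵, x⁶, x⁷, x⁸, x⁹, x¹⁰, x¹¹, x¹², x¹³, x¹⁴, x¹⁵, x¹⁶, x¹⁷, x¹⁸}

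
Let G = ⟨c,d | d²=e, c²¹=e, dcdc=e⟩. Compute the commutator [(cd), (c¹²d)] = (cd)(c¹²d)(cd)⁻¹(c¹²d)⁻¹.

[(cd), (c¹²d)] = (cd)·(c¹²d)·(cd)⁻¹·(c¹²d)⁻¹.
  (cd) · (c¹²d) = c¹⁰
  (c¹⁰) · (cd) = c¹¹d
  (c¹¹d) · (c¹²d) = c²⁰

Answer: c²⁰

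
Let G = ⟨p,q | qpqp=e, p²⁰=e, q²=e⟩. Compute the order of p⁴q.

Compute successive powers until reaching e:
  (p⁴q)¹ = p⁴q, (p⁴q)² = e.
The smallest positive k with (p⁴q)ᵏ = e is 2.

Answer: 2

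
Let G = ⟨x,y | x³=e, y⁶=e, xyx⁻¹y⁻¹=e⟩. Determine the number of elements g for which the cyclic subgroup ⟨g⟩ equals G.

⟨g⟩ = G would require ord(g) = |G| = 18, but the maximum element order in G is 6 < 18. So G is not cyclic and no single element generates it: the count is 0.

Answer: 0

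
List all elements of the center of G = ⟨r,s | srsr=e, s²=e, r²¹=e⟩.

An element z ∈ Z(G) iff z commutes with every generator.
For example e is central: e·r = r = r·e; e·s = s = s·e.
Whereas r ∉ Z(G) since r·s = rs ≠ r²⁰s = s·r.
Checking each of the 42 elements this way gives Z(G) = {e}, of order 1.

Answer: {e}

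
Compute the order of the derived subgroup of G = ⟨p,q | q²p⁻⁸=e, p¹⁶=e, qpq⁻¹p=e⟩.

G' = [G, G] is generated by all commutators. The generator-pair commutators are: [p, q] = p².
The subgroup they normally generate is {e, p², p⁴, p⁶, p⁸, p¹⁰, p¹², p¹⁴}, of order 8.
Check: |G/G'| = 32/8 = 4 is the order of the abelianisation.

Answer: 8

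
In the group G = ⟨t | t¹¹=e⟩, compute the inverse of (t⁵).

The order of (t⁵) is 11 (smallest k with (t⁵)ᵏ = e), so (t⁵)⁻¹ = (t⁵)¹⁰ = t⁶.
Check: (t⁵) · (t⁶) → (t⁵) · t⁶ = e, giving e as required.

Answer: t⁶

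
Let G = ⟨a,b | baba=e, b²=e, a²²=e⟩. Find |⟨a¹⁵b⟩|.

|⟨a¹⁵b⟩| equals the order of a¹⁵b. Compute successive powers until reaching e:
  (a¹⁵b)¹ = a¹⁵b, (a¹⁵b)² = e.
The smallest positive k with (a¹⁵b)ᵏ = e is 2, so |⟨a¹⁵b⟩| = 2.

Answer: 2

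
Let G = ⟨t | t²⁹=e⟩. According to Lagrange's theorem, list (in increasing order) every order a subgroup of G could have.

|G| = 29 = 29. By Lagrange's theorem the order of any subgroup divides 29; the divisors of 29 are 1, 29.

Answer: 1, 29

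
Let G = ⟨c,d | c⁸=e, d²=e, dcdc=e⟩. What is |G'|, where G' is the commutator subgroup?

G' = [G, G] is generated by all commutators. The generator-pair commutators are: [c, d] = c².
The subgroup they normally generate is {e, c², c⁴, c⁶}, of order 4.
Check: |G/G'| = 16/4 = 4 is the order of the abelianisation.

Answer: 4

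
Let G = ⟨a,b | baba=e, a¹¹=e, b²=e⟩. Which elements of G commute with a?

⟨a⟩ ⊆ C_G(a) since powers of a commute with a; so |C_G(a)| ≥ |⟨a⟩| = 11.
By orbit–stabilizer, |C_G(a)| = |G| / |conj. class of a| = 22 / 2 = 11.
The 11 elements commuting with a are {e, a, a², a³, a⁴, a⁵, a⁶, a⁷, a⁸, a⁹, a¹⁰}.

Answer: {e, a, a², a³, a⁴, a⁵, a⁶, a⁷, a⁸, a⁹, a¹⁰}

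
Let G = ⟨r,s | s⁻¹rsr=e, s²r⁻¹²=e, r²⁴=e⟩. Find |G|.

Enumerate words in the generators, reducing via the relations: the distinct elements are
  {e, r, s, rs, r², r³, r⁴, r⁵, r⁶, r⁷, r⁸, r⁹, r²s, r²², r²³, r²¹, r²⁰, r³s, r¹², r¹³, r¹¹, r¹⁰, r¹⁴, r¹⁵, r¹⁶, r¹⁷, r¹⁸, r¹⁹, r⁴s, r⁵s, r⁶s, r⁷s, r⁸s, r⁹s, s⁻¹, rs⁻¹, r¹¹s, r¹⁰s, r²s⁻¹, r³s⁻¹, r⁴s⁻¹, r⁵s⁻¹, r⁶s⁻¹, r⁷s⁻¹, r⁸s⁻¹, r⁹s⁻¹, r¹¹s⁻¹, r¹⁰s⁻¹}.
No further products give new elements, so |G| = 48.

Answer: 48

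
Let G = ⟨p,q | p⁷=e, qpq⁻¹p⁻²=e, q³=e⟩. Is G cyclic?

Every cyclic group is abelian. But p·q = pq while q·p = p²q, so p·q ≠ q·p and G is not abelian. Hence G is not cyclic.

Answer: No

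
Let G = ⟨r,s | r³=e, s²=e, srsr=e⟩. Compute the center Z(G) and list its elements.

An element z ∈ Z(G) iff z commutes with every generator.
For example e is central: e·r = r = r·e; e·s = s = s·e.
Whereas r ∉ Z(G) since r·s = rs ≠ r²s = s·r.
Checking each of the 6 elements this way gives Z(G) = {e}, of order 1.

Answer: {e}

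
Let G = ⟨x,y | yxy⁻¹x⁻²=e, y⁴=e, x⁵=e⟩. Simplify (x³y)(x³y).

Compute (x³y) · (x³y) by multiplying left to right and reducing via the relations at each step:
  (x³y) · x³ = x⁴y
  (x⁴y) · y = x⁴y²

Answer: x⁴y²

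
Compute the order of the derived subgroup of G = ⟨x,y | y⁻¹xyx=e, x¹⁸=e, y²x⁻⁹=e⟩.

G' = [G, G] is generated by all commutators. The generator-pair commutators are: [x, y] = x².
The subgroup they normally generate is {e, x², x⁴, x⁶, x⁸, x¹⁰, x¹², x¹⁴, x¹⁶}, of order 9.
Check: |G/G'| = 36/9 = 4 is the order of the abelianisation.

Answer: 9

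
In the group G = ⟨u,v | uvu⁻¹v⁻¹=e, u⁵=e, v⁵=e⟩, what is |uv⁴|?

Compute successive powers until reaching e:
  (uv⁴)¹ = uv⁴, (uv⁴)² = u²v³, (uv⁴)³ = u³v², (uv⁴)⁴ = u⁴v, (uv⁴)⁵ = e.
The smallest positive k with (uv⁴)ᵏ = e is 5.

Answer: 5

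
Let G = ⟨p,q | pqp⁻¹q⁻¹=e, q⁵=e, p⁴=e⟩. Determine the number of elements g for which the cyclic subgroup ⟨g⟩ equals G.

G is cyclic of order 20. An element generates G iff its order is 20, and a cyclic group of order 20 has exactly φ(20) = 8 such elements.

Answer: 8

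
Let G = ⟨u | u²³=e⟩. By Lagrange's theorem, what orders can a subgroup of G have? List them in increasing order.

|G| = 23 = 23. By Lagrange's theorem the order of any subgroup divides 23; the divisors of 23 are 1, 23.

Answer: 1, 23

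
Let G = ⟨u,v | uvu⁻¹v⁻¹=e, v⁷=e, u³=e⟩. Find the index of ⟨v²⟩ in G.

First find ord(v²) by computing successive powers:
  (v²)¹ = v², (v²)² = v⁴, (v²)³ = v⁶, (v²)⁴ = v, (v²)⁵ = v³, (v²)⁶ = v⁵, (v²)⁷ = e.
So |⟨v²⟩| = ord(v²) = 7. With |G| = 21, by Lagrange [G : ⟨v²⟩] = 21/7 = 3.

Answer: 3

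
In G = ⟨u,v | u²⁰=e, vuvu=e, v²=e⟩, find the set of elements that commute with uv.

⟨uv⟩ ⊆ C_G(uv) since powers of uv commute with uv; so |C_G(uv)| ≥ |⟨uv⟩| = 2.
By orbit–stabilizer, |C_G(uv)| = |G| / |conj. class of uv| = 40 / 10 = 4.
The 4 elements commuting with uv are {e, u¹⁰, uv, u¹¹v}.

Answer: {e, u¹⁰, uv, u¹¹v}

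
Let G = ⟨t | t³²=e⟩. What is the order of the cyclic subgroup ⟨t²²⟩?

|⟨t²²⟩| equals the order of t²². Compute successive powers until reaching e:
  (t²²)¹ = t²², (t²²)² = t¹², (t²²)³ = t², (t²²)⁴ = t²⁴, (t²²)⁵ = t¹⁴, (t²²)⁶ = t⁴, (t²²)⁷ = t²⁶, (t²²)⁸ = t¹⁶, (t²²)⁹ = t⁶, (t²²)¹⁰ = t²⁸, (t²²)¹¹ = t¹⁸, (t²²)¹² = t⁸, (t²²)¹³ = t³⁰, (t²²)¹⁴ = t²⁰, (t²²)¹⁵ = t¹⁰, (t²²)¹⁶ = e.
The smallest positive k with (t²²)ᵏ = e is 16, so |⟨t²²⟩| = 16.

Answer: 16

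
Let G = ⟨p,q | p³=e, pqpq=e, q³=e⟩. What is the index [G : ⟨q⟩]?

First find ord(q) by computing successive powers:
  q¹ = q, q² = q², q³ = e.
So |⟨q⟩| = ord(q) = 3. With |G| = 12, by Lagrange [G : ⟨q⟩] = 12/3 = 4.

Answer: 4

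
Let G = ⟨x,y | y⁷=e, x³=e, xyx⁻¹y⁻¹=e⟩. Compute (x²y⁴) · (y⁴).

Compute (x²y⁴) · (y⁴) by multiplying left to right and reducing via the relations at each step:
  (x²y⁴) · y⁴ = x²y

Answer: x²y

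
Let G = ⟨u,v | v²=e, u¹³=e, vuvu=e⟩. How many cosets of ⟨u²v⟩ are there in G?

First find ord(u²v) by computing successive powers:
  (u²v)¹ = u²v, (u²v)² = e.
So |⟨u²v⟩| = ord(u²v) = 2. With |G| = 26, by Lagrange [G : ⟨u²v⟩] = 26/2 = 13.

Answer: 13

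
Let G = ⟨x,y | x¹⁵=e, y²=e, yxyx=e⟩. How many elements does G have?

Enumerate words in the generators, reducing via the relations: the distinct elements are
  {e, x, y, xy, x², x³, x⁴, x⁵, x⁶, x⁷, x⁸, x⁹, x²y, x³y, x¹², x¹³, x¹¹, x¹⁰, x¹⁴, x⁴y, x⁵y, x⁶y, x⁷y, x⁸y, x⁹y, x¹²y, x¹³y, x¹¹y, x¹⁰y, x¹⁴y}.
No further products give new elements, so |G| = 30.

Answer: 30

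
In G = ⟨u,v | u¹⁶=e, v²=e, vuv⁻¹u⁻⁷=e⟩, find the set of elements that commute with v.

⟨v⟩ ⊆ C_G(v) since powers of v commute with v; so |C_G(v)| ≥ |⟨v⟩| = 2.
By orbit–stabilizer, |C_G(v)| = |G| / |conj. class of v| = 32 / 8 = 4.
The 4 elements commuting with v are {e, u⁸, v, u⁸v}.

Answer: {e, u⁸, v, u⁸v}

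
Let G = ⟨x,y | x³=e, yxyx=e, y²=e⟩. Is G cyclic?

Every cyclic group is abelian. But x·y = xy while y·x = x²y, so x·y ≠ y·x and G is not abelian. Hence G is not cyclic.

Answer: No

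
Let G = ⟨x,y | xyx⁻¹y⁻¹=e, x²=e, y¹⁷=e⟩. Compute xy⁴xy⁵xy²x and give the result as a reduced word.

Multiply left to right, reducing at each step:
  x · y⁴ = xy⁴
  (xy⁴) · x = y⁴
  (y⁴) · y⁵ = y⁹
  (y⁹) · x = xy⁹
  (xy⁹) · y² = xy¹¹
  (xy¹¹) · x = y¹¹

Answer: y¹¹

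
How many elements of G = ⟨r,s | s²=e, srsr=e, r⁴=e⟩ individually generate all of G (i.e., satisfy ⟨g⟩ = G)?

⟨g⟩ = G would require ord(g) = |G| = 8, but the maximum element order in G is 4 < 8. So G is not cyclic and no single element generates it: the count is 0.

Answer: 0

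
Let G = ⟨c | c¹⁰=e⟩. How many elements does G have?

G is generated by a single element, so G is cyclic. The relator gives c¹⁰ = e and no smaller power is forced to be e, so the 10 powers {c, e, c², c³, c⁴, c⁵, c⁶, c⁷, c⁸, c⁹} are distinct. Hence |G| = 10.

Answer: 10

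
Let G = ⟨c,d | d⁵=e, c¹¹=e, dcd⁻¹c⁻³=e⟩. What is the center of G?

An element z ∈ Z(G) iff z commutes with every generator.
For example e is central: e·c = c = c·e; e·d = d = d·e.
Whereas c ∉ Z(G) since c·d = cd ≠ c³d = d·c.
Checking each of the 55 elements this way gives Z(G) = {e}, of order 1.

Answer: {e}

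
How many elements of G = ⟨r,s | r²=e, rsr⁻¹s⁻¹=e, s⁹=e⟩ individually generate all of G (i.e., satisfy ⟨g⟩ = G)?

G is cyclic of order 18. An element generates G iff its order is 18, and a cyclic group of order 18 has exactly φ(18) = 6 such elements.

Answer: 6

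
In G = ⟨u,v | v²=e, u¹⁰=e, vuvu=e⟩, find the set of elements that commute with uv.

⟨uv⟩ ⊆ C_G(uv) since powers of uv commute with uv; so |C_G(uv)| ≥ |⟨uv⟩| = 2.
By orbit–stabilizer, |C_G(uv)| = |G| / |conj. class of uv| = 20 / 5 = 4.
The 4 elements commuting with uv are {e, u⁵, uv, u⁶v}.

Answer: {e, u⁵, uv, u⁶v}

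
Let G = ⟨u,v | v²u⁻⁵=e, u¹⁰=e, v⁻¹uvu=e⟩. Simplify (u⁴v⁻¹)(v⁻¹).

Compute (u⁴v⁻¹) · (v⁻¹) by multiplying left to right and reducing via the relations at each step:
  (u⁴v⁻¹) · v⁻¹ = u⁹

Answer: u⁹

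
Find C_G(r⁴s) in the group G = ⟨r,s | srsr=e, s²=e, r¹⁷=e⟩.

⟨r⁴s⟩ ⊆ C_G(r⁴s) since powers of r⁴s commute with r⁴s; so |C_G(r⁴s)| ≥ |⟨r⁴s⟩| = 2.
By orbit–stabilizer, |C_G(r⁴s)| = |G| / |conj. class of r⁴s| = 34 / 17 = 2.
The 2 elements commuting with r⁴s are {e, r⁴s}.

Answer: {e, r⁴s}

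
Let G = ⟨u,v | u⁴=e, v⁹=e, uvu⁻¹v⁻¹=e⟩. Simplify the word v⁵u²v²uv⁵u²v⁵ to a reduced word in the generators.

Multiply left to right, reducing at each step:
  (v⁵) · u² = u²v⁵
  (u²v⁵) · v² = u²v⁷
  (u²v⁷) · u = u³v⁷
  (u³v⁷) · v⁵ = u³v³
  (u³v³) · u² = uv³
  (uv³) · v⁵ = uv⁸

Answer: uv⁸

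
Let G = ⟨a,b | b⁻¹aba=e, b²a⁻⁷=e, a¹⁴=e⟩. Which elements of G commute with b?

⟨b⟩ ⊆ C_G(b) since powers of b commute with b; so |C_G(b)| ≥ |⟨b⟩| = 4.
By orbit–stabilizer, |C_G(b)| = |G| / |conj. class of b| = 28 / 7 = 4.
The 4 elements commuting with b are {e, a⁷, b, b⁻¹}.

Answer: {e, a⁷, b, b⁻¹}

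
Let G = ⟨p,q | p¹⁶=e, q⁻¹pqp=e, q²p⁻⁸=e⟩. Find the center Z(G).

An element z ∈ Z(G) iff z commutes with every generator.
For example p⁸ is central: (p⁸)·p = p⁹ = p·(p⁸); (p⁸)·q = q⁻¹ = q·(p⁸).
Whereas p ∉ Z(G) since p·q = pq ≠ p⁷q⁻¹ = q·p.
Checking each of the 32 elements this way gives Z(G) = {e, p⁸}, of order 2.

Answer: {e, p⁸}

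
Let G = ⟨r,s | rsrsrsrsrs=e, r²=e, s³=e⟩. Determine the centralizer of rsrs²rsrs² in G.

⟨rsrs²rsrs²⟩ ⊆ C_G(rsrs²rsrs²) since powers of rsrs²rsrs² commute with rsrs²rsrs²; so |C_G(rsrs²rsrs²)| ≥ |⟨rsrs²rsrs²⟩| = 5.
By orbit–stabilizer, |C_G(rsrs²rsrs²)| = |G| / |conj. class of rsrs²rsrs²| = 60 / 12 = 5.
The 5 elements commuting with rsrs²rsrs² are {e, srs²r, rsrs², srs²rsrs²r, rsrs²rsrs²}.

Answer: {e, srs²r, rsrs², srs²rsrs²r, rsrs²rsrs²}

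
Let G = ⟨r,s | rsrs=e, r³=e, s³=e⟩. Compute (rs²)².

Compute successive powers of (rs²), reducing at each step:
  (rs²)²: (rs²) · r = rs²r;   (rs²r) · s² = sr²

Answer: sr²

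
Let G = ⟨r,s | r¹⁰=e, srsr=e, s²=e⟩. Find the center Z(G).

An element z ∈ Z(G) iff z commutes with every generator.
For example r⁵ is central: (r⁵)·r = r⁶ = r·(r⁵); (r⁵)·s = r⁵s = s·(r⁵).
Whereas r ∉ Z(G) since r·s = rs ≠ r⁹s = s·r.
Checking each of the 20 elements this way gives Z(G) = {e, r⁵}, of order 2.

Answer: {e, r⁵}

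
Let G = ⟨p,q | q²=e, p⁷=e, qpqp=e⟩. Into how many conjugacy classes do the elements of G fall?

The conjugacy classes (representative and size) are:
  [e] (size 1), [p⁶] (size 2), [p⁵] (size 2), [p⁴] (size 2), [pq] (size 7).
Class equation: 1 + 2 + 2 + 2 + 7 = 14 = |G|. So G has 5 conjugacy classes.

Answer: 5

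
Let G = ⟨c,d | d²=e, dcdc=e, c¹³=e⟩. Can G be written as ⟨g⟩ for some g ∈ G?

Every cyclic group is abelian. But c·d = cd while d·c = c¹²d, so c·d ≠ d·c and G is not abelian. Hence G is not cyclic.

Answer: No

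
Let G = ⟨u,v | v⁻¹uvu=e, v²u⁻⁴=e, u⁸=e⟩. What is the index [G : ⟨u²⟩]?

First find ord(u²) by computing successive powers:
  (u²)¹ = u², (u²)² = u⁴, (u²)³ = u⁶, (u²)⁴ = e.
So |⟨u²⟩| = ord(u²) = 4. With |G| = 16, by Lagrange [G : ⟨u²⟩] = 16/4 = 4.

Answer: 4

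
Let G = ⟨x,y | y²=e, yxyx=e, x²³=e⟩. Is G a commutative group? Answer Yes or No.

x·y = xy but y·x = x²²y, so x·y ≠ y·x and G is not abelian.

Answer: No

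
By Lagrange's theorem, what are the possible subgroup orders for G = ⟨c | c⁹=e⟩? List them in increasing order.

|G| = 9 = 3². By Lagrange's theorem the order of any subgroup divides 9; the divisors of 9 are 1, 3, 9.

Answer: 1, 3, 9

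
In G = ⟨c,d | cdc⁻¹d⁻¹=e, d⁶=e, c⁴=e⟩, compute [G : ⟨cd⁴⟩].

First find ord(cd⁴) by computing successive powers:
  (cd⁴)¹ = cd⁴, (cd⁴)² = c²d², (cd⁴)³ = c³, (cd⁴)⁴ = d⁴, (cd⁴)⁵ = cd², (cd⁴)⁶ = c², (cd⁴)⁷ = c³d⁴, (cd⁴)⁸ = d², (cd⁴)⁹ = c, (cd⁴)¹⁰ = c²d⁴, (cd⁴)¹¹ = c³d², (cd⁴)¹² = e.
So |⟨cd⁴⟩| = ord(cd⁴) = 12. With |G| = 24, by Lagrange [G : ⟨cd⁴⟩] = 24/12 = 2.

Answer: 2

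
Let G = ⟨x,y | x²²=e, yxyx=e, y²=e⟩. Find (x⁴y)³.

Compute successive powers of (x⁴y), reducing at each step:
  (x⁴y)²: (x⁴y) · x⁴ = y;   y · y = e
  (x⁴y)³: e · x⁴ = x⁴;   (x⁴) · y = x⁴y

Answer: x⁴y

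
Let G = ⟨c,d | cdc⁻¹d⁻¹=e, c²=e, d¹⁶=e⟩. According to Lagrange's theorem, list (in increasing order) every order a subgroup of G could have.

|G| = 32 = 2⁵. By Lagrange's theorem the order of any subgroup divides 32; the divisors of 32 are 1, 2, 4, 8, 16, 32.

Answer: 1, 2, 4, 8, 16, 32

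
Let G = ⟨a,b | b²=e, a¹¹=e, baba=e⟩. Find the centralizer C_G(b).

⟨b⟩ ⊆ C_G(b) since powers of b commute with b; so |C_G(b)| ≥ |⟨b⟩| = 2.
By orbit–stabilizer, |C_G(b)| = |G| / |conj. class of b| = 22 / 11 = 2.
The 2 elements commuting with b are {e, b}.

Answer: {e, b}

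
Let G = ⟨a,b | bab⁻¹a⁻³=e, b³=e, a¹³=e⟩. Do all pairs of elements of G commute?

a·b = ab but b·a = a³b, so a·b ≠ b·a and G is not abelian.

Answer: No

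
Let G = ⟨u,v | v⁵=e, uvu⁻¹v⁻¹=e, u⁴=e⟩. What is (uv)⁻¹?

The order of (uv) is 20 (smallest k with (uv)ᵏ = e), so (uv)⁻¹ = (uv)¹⁹ = u³v⁴.
Check: (uv) · (u³v⁴) → (uv) · u³ = v;   v · v⁴ = e, giving e as required.

Answer: u³v⁴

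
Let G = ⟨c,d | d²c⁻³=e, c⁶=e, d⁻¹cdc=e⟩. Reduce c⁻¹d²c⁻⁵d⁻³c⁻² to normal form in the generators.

Multiply left to right, reducing at each step:
  (c⁵) · d² = c²
  (c²) · c⁻⁵ = c³
  (c³) · d⁻³ = d⁻¹
  (d⁻¹) · c⁻² = c²d⁻¹

Answer: c²d⁻¹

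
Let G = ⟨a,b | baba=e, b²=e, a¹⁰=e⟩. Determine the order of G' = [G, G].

G' = [G, G] is generated by all commutators. The generator-pair commutators are: [a, b] = a².
The subgroup they normally generate is {e, a², a⁴, a⁶, a⁸}, of order 5.
Check: |G/G'| = 20/5 = 4 is the order of the abelianisation.

Answer: 5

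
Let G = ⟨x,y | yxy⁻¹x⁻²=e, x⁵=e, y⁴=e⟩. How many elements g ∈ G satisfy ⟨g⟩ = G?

⟨g⟩ = G would require ord(g) = |G| = 20, but the maximum element order in G is 5 < 20. So G is not cyclic and no single element generates it: the count is 0.

Answer: 0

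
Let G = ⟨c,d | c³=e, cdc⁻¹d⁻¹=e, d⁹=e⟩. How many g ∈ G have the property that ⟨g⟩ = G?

⟨g⟩ = G would require ord(g) = |G| = 27, but the maximum element order in G is 9 < 27. So G is not cyclic and no single element generates it: the count is 0.

Answer: 0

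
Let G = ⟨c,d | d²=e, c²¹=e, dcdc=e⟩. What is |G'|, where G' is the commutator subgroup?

G' = [G, G] is generated by all commutators. The generator-pair commutators are: [c, d] = c².
The subgroup they normally generate is {e, c, c², c³, c⁴, c⁵, c⁶, c⁷, c⁸, c⁹, c¹⁰, c¹¹, c¹², c¹³, c¹⁴, c¹⁵, c¹⁶, c¹⁷, c¹⁸, c¹⁹, c²⁰}, of order 21.
Check: |G/G'| = 42/21 = 2 is the order of the abelianisation.

Answer: 21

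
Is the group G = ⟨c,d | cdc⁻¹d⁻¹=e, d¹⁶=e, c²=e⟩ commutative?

Each pair of generators commutes: c·d = cd = d·c. Since the generators pairwise commute, every element of G commutes with every other, so G is abelian.

Answer: Yes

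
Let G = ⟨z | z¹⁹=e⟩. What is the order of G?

G is generated by a single element, so G is cyclic. The relator gives z¹⁹ = e and no smaller power is forced to be e, so the 19 powers {e, z, z², z³, z⁴, z⁵, z⁶, z⁷, z⁸, z⁹, z¹², z¹³, z¹¹, z¹⁰, z¹⁴, z¹⁵, z¹⁶, z¹⁷, z¹⁸} are distinct. Hence |G| = 19.

Answer: 19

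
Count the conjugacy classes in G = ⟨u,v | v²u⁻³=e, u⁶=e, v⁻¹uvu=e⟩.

The conjugacy classes (representative and size) are:
  [e] (size 1), [u] (size 2), [u²] (size 2), [u³] (size 1), [uv⁻¹] (size 3), [u²v⁻¹] (size 3).
Class equation: 1 + 2 + 2 + 1 + 3 + 3 = 12 = |G|. So G has 6 conjugacy classes.

Answer: 6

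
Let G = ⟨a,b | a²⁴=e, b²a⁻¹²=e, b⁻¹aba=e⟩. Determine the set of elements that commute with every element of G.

An element z ∈ Z(G) iff z commutes with every generator.
For example a¹² is central: (a¹²)·a = a¹³ = a·(a¹²); (a¹²)·b = b⁻¹ = b·(a¹²).
Whereas a ∉ Z(G) since a·b = ab ≠ a¹¹b⁻¹ = b·a.
Checking each of the 48 elements this way gives Z(G) = {e, a¹²}, of order 2.

Answer: {e, a¹²}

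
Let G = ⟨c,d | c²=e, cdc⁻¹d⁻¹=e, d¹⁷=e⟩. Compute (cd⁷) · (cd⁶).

Compute (cd⁷) · (cd⁶) by multiplying left to right and reducing via the relations at each step:
  (cd⁷) · c = d⁷
  (d⁷) · d⁶ = d¹³

Answer: d¹³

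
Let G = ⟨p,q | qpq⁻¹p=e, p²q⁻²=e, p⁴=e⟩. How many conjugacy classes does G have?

The conjugacy classes (representative and size) are:
  [e] (size 1), [p³] (size 2), [p²] (size 1), [q⁻¹] (size 2), [pq] (size 2).
Class equation: 1 + 2 + 1 + 2 + 2 = 8 = |G|. So G has 5 conjugacy classes.

Answer: 5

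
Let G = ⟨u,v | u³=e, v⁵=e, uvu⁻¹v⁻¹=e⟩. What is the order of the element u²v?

Compute successive powers until reaching e:
  (u²v)¹ = u²v, (u²v)² = uv², (u²v)³ = v³, (u²v)⁴ = u²v⁴, (u²v)⁵ = u, (u²v)⁶ = v, (u²v)⁷ = u²v², (u²v)⁸ = uv³, (u²v)⁹ = v⁴, (u²v)¹⁰ = u², (u²v)¹¹ = uv, (u²v)¹² = v², (u²v)¹³ = u²v³, (u²v)¹⁴ = uv⁴, (u²v)¹⁵ = e.
The smallest positive k with (u²v)ᵏ = e is 15.

Answer: 15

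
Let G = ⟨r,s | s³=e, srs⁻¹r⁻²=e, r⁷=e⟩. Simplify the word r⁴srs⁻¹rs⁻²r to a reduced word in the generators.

Multiply left to right, reducing at each step:
  (r⁴) · s = r⁴s
  (r⁴s) · r = r⁶s
  (r⁶s) · s⁻¹ = r⁶
  (r⁶) · r = e
  e · s⁻² = s
  s · r = r²s

Answer: r²s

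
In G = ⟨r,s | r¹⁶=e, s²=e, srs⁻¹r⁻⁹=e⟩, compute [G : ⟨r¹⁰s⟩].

First find ord(r¹⁰s) by computing successive powers:
  (r¹⁰s)¹ = r¹⁰s, (r¹⁰s)² = r⁴, (r¹⁰s)³ = r¹⁴s, (r¹⁰s)⁴ = r⁸, (r¹⁰s)⁵ = r²s, (r¹⁰s)⁶ = r¹², (r¹⁰s)⁷ = r⁶s, (r¹⁰s)⁸ = e.
So |⟨r¹⁰s⟩| = ord(r¹⁰s) = 8. With |G| = 32, by Lagrange [G : ⟨r¹⁰s⟩] = 32/8 = 4.

Answer: 4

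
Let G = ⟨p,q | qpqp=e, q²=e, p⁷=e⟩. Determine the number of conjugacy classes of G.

The conjugacy classes (representative and size) are:
  [e] (size 1), [p⁶] (size 2), [p⁵] (size 2), [p⁴] (size 2), [pq] (size 7).
Class equation: 1 + 2 + 2 + 2 + 7 = 14 = |G|. So G has 5 conjugacy classes.

Answer: 5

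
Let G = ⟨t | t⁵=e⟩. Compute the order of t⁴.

Compute successive powers until reaching e:
  (t⁴)¹ = t⁴, (t⁴)² = t³, (t⁴)³ = t², (t⁴)⁴ = t, (t⁴)⁵ = e.
The smallest positive k with (t⁴)ᵏ = e is 5.

Answer: 5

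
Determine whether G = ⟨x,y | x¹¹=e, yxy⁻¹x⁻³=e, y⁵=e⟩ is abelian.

x·y = xy but y·x = x³y, so x·y ≠ y·x and G is not abelian.

Answer: No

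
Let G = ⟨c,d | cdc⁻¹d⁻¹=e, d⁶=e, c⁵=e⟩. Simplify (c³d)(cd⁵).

Compute (c³d) · (cd⁵) by multiplying left to right and reducing via the relations at each step:
  (c³d) · c = c⁴d
  (c⁴d) · d⁵ = c⁴

Answer: c⁴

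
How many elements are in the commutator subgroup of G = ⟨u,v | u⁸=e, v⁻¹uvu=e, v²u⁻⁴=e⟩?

G' = [G, G] is generated by all commutators. The generator-pair commutators are: [u, v] = u².
The subgroup they normally generate is {e, u², u⁴, u⁶}, of order 4.
Check: |G/G'| = 16/4 = 4 is the order of the abelianisation.

Answer: 4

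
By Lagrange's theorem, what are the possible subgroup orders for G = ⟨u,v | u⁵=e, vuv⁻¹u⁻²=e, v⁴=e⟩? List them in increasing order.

|G| = 20 = 2² · 5. By Lagrange's theorem the order of any subgroup divides 20; the divisors of 20 are 1, 2, 4, 5, 10, 20.

Answer: 1, 2, 4, 5, 10, 20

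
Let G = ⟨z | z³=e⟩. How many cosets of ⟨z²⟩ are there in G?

First find ord(z²) by computing successive powers:
  (z²)¹ = z², (z²)² = z, (z²)³ = e.
So |⟨z²⟩| = ord(z²) = 3. With |G| = 3, by Lagrange [G : ⟨z²⟩] = 3/3 = 1.

Answer: 1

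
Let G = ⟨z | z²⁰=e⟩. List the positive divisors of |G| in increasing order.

|G| = 20 = 2² · 5. By Lagrange's theorem the order of any subgroup divides 20; the divisors of 20 are 1, 2, 4, 5, 10, 20.

Answer: 1, 2, 4, 5, 10, 20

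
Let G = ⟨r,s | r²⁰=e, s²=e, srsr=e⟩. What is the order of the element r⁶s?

Compute successive powers until reaching e:
  (r⁶s)¹ = r⁶s, (r⁶s)² = e.
The smallest positive k with (r⁶s)ᵏ = e is 2.

Answer: 2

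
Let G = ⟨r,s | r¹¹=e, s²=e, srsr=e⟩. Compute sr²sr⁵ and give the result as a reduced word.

Multiply left to right, reducing at each step:
  s · r² = r⁹s
  (r⁹s) · s = r⁹
  (r⁹) · r⁵ = r³

Answer: r³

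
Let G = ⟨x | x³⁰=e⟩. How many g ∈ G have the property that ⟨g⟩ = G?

G is cyclic of order 30. An element generates G iff its order is 30, and a cyclic group of order 30 has exactly φ(30) = 8 such elements.

Answer: 8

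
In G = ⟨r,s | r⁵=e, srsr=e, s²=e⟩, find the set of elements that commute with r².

⟨r²⟩ ⊆ C_G(r²) since powers of r² commute with r²; so |C_G(r²)| ≥ |⟨r²⟩| = 5.
By orbit–stabilizer, |C_G(r²)| = |G| / |conj. class of r²| = 10 / 2 = 5.
The 5 elements commuting with r² are {e, r, r², r³, r⁴}.

Answer: {e, r, r², r³, r⁴}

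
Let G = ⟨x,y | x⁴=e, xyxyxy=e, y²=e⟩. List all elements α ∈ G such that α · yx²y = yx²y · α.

⟨yx²y⟩ ⊆ C_G(yx²y) since powers of yx²y commute with yx²y; so |C_G(yx²y)| ≥ |⟨yx²y⟩| = 2.
By orbit–stabilizer, |C_G(yx²y)| = |G| / |conj. class of yx²y| = 24 / 3 = 8.
The 8 elements commuting with yx²y are {e, x², xyx, xyx³, x³yx, x³yx³, yx²y, x²yx²y}.

Answer: {e, x², xyx, xyx³, x³yx, x³yx³, yx²y, x²yx²y}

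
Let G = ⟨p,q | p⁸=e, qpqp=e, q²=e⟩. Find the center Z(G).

An element z ∈ Z(G) iff z commutes with every generator.
For example p⁴ is central: (p⁴)·p = p⁵ = p·(p⁴); (p⁴)·q = p⁴q = q·(p⁴).
Whereas p ∉ Z(G) since p·q = pq ≠ p⁷q = q·p.
Checking each of the 16 elements this way gives Z(G) = {e, p⁴}, of order 2.

Answer: {e, p⁴}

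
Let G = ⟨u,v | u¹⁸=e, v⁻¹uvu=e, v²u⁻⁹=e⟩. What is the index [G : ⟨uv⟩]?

First find ord(uv) by computing successive powers:
  (uv)¹ = uv, (uv)² = u⁹, (uv)³ = uv⁻¹, (uv)⁴ = e.
So |⟨uv⟩| = ord(uv) = 4. With |G| = 36, by Lagrange [G : ⟨uv⟩] = 36/4 = 9.

Answer: 9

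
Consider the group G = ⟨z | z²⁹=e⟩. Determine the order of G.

G is generated by a single element, so G is cyclic. The relator gives z²⁹ = e and no smaller power is forced to be e, so the 29 powers {e, z, z², z³, z⁴, z⁵, z⁶, z⁷, z⁸, z⁹, z²², z²³, z²¹, z²⁰, z²⁴, z²⁵, z²⁶, z²⁷, z²⁸, z¹², z¹³, z¹¹, z¹⁰, z¹⁴, z¹⁵, z¹⁶, z¹⁷, z¹⁸, z¹⁹} are distinct. Hence |G| = 29.

Answer: 29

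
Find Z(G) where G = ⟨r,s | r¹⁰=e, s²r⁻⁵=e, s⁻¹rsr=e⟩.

An element z ∈ Z(G) iff z commutes with every generator.
For example r⁵ is central: (r⁵)·r = r⁶ = r·(r⁵); (r⁵)·s = s⁻¹ = s·(r⁵).
Whereas r ∉ Z(G) since r·s = rs ≠ r⁴s⁻¹ = s·r.
Checking each of the 20 elements this way gives Z(G) = {e, r⁵}, of order 2.

Answer: {e, r⁵}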